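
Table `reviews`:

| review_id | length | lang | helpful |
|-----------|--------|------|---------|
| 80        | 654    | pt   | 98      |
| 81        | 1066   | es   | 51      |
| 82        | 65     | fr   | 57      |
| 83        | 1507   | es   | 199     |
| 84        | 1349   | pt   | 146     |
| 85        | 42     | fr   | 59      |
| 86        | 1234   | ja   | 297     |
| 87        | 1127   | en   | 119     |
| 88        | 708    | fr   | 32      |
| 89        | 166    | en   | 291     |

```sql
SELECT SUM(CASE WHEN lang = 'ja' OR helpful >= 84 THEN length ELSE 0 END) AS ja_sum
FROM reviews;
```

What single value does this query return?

review_id=80: ✓ → 654
review_id=81: ✗
review_id=82: ✗
review_id=83: ✓ → 1507
review_id=84: ✓ → 1349
review_id=85: ✗
review_id=86: ✓ → 1234
review_id=87: ✓ → 1127
review_id=88: ✗
review_id=89: ✓ → 166
ja_sum = 654 + 1507 + 1349 + 1234 + 1127 + 166 = 6037

6037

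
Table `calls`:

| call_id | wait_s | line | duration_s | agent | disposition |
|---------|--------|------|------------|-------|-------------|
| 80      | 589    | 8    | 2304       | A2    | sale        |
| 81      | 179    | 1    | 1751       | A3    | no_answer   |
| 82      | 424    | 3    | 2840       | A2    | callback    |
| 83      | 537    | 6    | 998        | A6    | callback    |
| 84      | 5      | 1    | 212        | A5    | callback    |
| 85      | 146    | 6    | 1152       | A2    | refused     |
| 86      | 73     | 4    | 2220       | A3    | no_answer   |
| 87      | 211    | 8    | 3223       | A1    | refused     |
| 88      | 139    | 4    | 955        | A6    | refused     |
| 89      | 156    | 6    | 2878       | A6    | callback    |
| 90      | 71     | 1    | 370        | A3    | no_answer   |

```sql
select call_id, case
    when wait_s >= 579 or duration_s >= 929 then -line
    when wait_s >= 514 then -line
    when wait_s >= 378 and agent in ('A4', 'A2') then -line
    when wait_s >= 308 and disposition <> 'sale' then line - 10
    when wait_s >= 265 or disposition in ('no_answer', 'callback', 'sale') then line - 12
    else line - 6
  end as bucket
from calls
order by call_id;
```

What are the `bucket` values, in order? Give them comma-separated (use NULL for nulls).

-8, -1, -3, -6, -11, -6, -4, -8, -4, -6, -11

call_id=80: wait_s >= 579 or duration_s >= 929 → -8
call_id=81: wait_s >= 579 or duration_s >= 929 → -1
call_id=82: wait_s >= 579 or duration_s >= 929 → -3
call_id=83: wait_s >= 579 or duration_s >= 929 → -6
call_id=84: wait_s >= 265 or disposition in ('no_answer', 'callback', 'sale') → -11
call_id=85: wait_s >= 579 or duration_s >= 929 → -6
call_id=86: wait_s >= 579 or duration_s >= 929 → -4
call_id=87: wait_s >= 579 or duration_s >= 929 → -8
call_id=88: wait_s >= 579 or duration_s >= 929 → -4
call_id=89: wait_s >= 579 or duration_s >= 929 → -6
call_id=90: wait_s >= 265 or disposition in ('no_answer', 'callback', 'sale') → -11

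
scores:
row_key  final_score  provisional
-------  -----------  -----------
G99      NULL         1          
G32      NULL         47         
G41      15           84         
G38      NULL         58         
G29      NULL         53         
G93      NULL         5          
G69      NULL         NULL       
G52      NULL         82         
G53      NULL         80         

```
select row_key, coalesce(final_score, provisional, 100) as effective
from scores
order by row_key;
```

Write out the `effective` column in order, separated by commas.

53, 47, 58, 15, 82, 80, 100, 5, 1

row_key=G29: final_score=NULL, provisional=53 → 53
row_key=G32: final_score=NULL, provisional=47 → 47
row_key=G38: final_score=NULL, provisional=58 → 58
row_key=G41: final_score=15 → 15
row_key=G52: final_score=NULL, provisional=82 → 82
row_key=G53: final_score=NULL, provisional=80 → 80
row_key=G69: final_score=NULL, provisional=NULL, → literal 100 → 100
row_key=G93: final_score=NULL, provisional=5 → 5
row_key=G99: final_score=NULL, provisional=1 → 1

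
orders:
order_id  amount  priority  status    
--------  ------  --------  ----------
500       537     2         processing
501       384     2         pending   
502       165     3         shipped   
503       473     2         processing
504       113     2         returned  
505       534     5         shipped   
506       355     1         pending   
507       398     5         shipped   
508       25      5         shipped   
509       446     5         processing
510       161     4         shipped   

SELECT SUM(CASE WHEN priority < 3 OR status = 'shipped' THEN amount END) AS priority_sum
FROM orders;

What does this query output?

3145

order_id=500: ✓ → 537
order_id=501: ✓ → 384
order_id=502: ✓ → 165
order_id=503: ✓ → 473
order_id=504: ✓ → 113
order_id=505: ✓ → 534
order_id=506: ✓ → 355
order_id=507: ✓ → 398
order_id=508: ✓ → 25
order_id=509: ✗
order_id=510: ✓ → 161
priority_sum = 537 + 384 + 165 + 473 + 113 + 534 + 355 + 398 + 25 + 161 = 3145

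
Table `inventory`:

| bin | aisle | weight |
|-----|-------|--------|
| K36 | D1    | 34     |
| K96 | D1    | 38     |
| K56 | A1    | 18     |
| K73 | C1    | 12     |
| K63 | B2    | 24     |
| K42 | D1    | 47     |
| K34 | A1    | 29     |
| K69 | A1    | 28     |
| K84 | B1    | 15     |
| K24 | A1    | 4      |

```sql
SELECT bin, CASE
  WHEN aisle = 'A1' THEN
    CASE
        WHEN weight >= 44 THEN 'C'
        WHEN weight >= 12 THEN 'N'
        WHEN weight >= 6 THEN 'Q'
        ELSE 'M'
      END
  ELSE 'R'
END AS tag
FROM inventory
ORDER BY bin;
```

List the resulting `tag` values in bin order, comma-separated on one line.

bin=K24: aisle='A1' → inner[ELSE] → M
bin=K34: aisle='A1' → inner[weight >= 12] → N
bin=K36: aisle='D1' → outer ELSE → R
bin=K42: aisle='D1' → outer ELSE → R
bin=K56: aisle='A1' → inner[weight >= 12] → N
bin=K63: aisle='B2' → outer ELSE → R
bin=K69: aisle='A1' → inner[weight >= 12] → N
bin=K73: aisle='C1' → outer ELSE → R
bin=K84: aisle='B1' → outer ELSE → R
bin=K96: aisle='D1' → outer ELSE → R

M, N, R, R, N, R, N, R, R, R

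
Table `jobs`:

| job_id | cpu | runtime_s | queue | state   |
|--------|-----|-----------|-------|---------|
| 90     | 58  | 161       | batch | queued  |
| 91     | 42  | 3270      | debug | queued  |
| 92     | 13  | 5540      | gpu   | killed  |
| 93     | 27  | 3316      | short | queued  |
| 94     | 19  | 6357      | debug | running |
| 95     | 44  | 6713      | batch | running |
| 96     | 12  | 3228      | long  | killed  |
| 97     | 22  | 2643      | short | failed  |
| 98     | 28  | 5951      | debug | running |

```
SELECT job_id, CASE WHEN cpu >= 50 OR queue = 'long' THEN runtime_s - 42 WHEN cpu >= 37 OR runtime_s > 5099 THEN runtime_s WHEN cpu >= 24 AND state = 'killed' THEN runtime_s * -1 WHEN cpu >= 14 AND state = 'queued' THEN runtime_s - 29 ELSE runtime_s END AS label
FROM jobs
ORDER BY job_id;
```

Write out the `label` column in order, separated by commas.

job_id=90: cpu >= 50 OR queue = 'long' → 119
job_id=91: cpu >= 37 OR runtime_s > 5099 → 3270
job_id=92: cpu >= 37 OR runtime_s > 5099 → 5540
job_id=93: cpu >= 14 AND state = 'queued' → 3287
job_id=94: cpu >= 37 OR runtime_s > 5099 → 6357
job_id=95: cpu >= 37 OR runtime_s > 5099 → 6713
job_id=96: cpu >= 50 OR queue = 'long' → 3186
job_id=97: ELSE → 2643
job_id=98: cpu >= 37 OR runtime_s > 5099 → 5951

119, 3270, 5540, 3287, 6357, 6713, 3186, 2643, 5951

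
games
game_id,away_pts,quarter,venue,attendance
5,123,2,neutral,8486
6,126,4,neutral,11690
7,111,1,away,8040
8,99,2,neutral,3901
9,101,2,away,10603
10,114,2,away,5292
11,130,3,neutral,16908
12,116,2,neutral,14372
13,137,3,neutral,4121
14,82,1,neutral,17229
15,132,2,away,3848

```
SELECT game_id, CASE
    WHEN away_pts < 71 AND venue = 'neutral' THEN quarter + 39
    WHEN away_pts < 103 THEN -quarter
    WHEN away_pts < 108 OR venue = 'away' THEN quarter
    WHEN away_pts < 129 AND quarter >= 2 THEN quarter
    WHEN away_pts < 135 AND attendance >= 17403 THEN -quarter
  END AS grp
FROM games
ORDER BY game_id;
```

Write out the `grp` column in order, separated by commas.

2, 4, 1, -2, -2, 2, NULL, 2, NULL, -1, 2

game_id=5: away_pts < 129 AND quarter >= 2 → 2
game_id=6: away_pts < 129 AND quarter >= 2 → 4
game_id=7: away_pts < 108 OR venue = 'away' → 1
game_id=8: away_pts < 103 → -2
game_id=9: away_pts < 103 → -2
game_id=10: away_pts < 108 OR venue = 'away' → 2
game_id=11: (no match → NULL) → NULL
game_id=12: away_pts < 129 AND quarter >= 2 → 2
game_id=13: (no match → NULL) → NULL
game_id=14: away_pts < 103 → -1
game_id=15: away_pts < 108 OR venue = 'away' → 2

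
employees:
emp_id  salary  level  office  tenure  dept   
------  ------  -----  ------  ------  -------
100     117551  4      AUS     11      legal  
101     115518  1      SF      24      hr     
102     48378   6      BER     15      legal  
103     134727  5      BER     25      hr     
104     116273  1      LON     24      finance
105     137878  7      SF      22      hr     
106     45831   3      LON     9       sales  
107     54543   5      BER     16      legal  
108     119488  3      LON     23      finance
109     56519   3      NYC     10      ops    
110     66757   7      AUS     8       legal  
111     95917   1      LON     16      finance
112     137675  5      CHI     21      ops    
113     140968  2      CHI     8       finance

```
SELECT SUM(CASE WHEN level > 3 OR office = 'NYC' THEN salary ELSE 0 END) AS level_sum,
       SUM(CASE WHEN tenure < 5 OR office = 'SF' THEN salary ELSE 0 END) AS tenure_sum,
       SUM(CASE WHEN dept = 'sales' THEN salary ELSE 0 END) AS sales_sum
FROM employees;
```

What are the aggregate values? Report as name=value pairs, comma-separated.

level_sum=754028, tenure_sum=253396, sales_sum=45831

[level_sum: level > 3 OR office = 'NYC']
emp_id=100: ✓ → 117551
emp_id=101: ✗
emp_id=102: ✓ → 48378
emp_id=103: ✓ → 134727
emp_id=104: ✗
emp_id=105: ✓ → 137878
emp_id=106: ✗
emp_id=107: ✓ → 54543
emp_id=108: ✗
emp_id=109: ✓ → 56519
emp_id=110: ✓ → 66757
emp_id=111: ✗
emp_id=112: ✓ → 137675
emp_id=113: ✗
level_sum = 117551 + 48378 + 134727 + 137878 + 54543 + 56519 + 66757 + 137675 = 754028
—
[tenure_sum: tenure < 5 OR office = 'SF']
emp_id=100: ✗
emp_id=101: ✓ → 115518
emp_id=102: ✗
emp_id=103: ✗
emp_id=104: ✗
emp_id=105: ✓ → 137878
emp_id=106: ✗
emp_id=107: ✗
emp_id=108: ✗
emp_id=109: ✗
emp_id=110: ✗
emp_id=111: ✗
emp_id=112: ✗
emp_id=113: ✗
tenure_sum = 115518 + 137878 = 253396
—
[sales_sum: dept = 'sales']
emp_id=100: ✗
emp_id=101: ✗
emp_id=102: ✗
emp_id=103: ✗
emp_id=104: ✗
emp_id=105: ✗
emp_id=106: ✓ → 45831
emp_id=107: ✗
emp_id=108: ✗
emp_id=109: ✗
emp_id=110: ✗
emp_id=111: ✗
emp_id=112: ✗
emp_id=113: ✗
sales_sum = 45831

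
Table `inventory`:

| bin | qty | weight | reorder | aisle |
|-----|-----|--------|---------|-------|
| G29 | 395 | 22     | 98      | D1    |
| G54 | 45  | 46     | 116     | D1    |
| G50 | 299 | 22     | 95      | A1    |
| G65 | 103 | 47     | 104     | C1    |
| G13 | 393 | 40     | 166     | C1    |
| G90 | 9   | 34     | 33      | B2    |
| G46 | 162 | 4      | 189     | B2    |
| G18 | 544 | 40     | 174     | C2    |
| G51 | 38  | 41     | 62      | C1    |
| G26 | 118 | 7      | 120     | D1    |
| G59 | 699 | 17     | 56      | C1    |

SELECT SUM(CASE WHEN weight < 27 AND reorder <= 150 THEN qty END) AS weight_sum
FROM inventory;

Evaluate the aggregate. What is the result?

1511

bin=G29: ✓ → 395
bin=G54: ✗
bin=G50: ✓ → 299
bin=G65: ✗
bin=G13: ✗
bin=G90: ✗
bin=G46: ✗
bin=G18: ✗
bin=G51: ✗
bin=G26: ✓ → 118
bin=G59: ✓ → 699
weight_sum = 395 + 299 + 118 + 699 = 1511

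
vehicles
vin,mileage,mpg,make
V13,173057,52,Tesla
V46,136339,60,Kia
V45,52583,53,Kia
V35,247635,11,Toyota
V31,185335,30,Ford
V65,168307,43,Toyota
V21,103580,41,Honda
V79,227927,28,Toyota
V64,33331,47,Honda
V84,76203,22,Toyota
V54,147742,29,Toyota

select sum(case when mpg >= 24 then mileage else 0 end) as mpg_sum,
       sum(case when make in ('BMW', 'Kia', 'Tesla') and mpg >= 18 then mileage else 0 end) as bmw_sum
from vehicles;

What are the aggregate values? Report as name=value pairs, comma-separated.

mpg_sum=1228201, bmw_sum=361979

[mpg_sum: mpg >= 24]
vin=V13: ✓ → 173057
vin=V46: ✓ → 136339
vin=V45: ✓ → 52583
vin=V35: ✗
vin=V31: ✓ → 185335
vin=V65: ✓ → 168307
vin=V21: ✓ → 103580
vin=V79: ✓ → 227927
vin=V64: ✓ → 33331
vin=V84: ✗
vin=V54: ✓ → 147742
mpg_sum = 173057 + 136339 + 52583 + 185335 + 168307 + 103580 + 227927 + 33331 + 147742 = 1228201
—
[bmw_sum: make in ('BMW', 'Kia', 'Tesla') and mpg >= 18]
vin=V13: ✓ → 173057
vin=V46: ✓ → 136339
vin=V45: ✓ → 52583
vin=V35: ✗
vin=V31: ✗
vin=V65: ✗
vin=V21: ✗
vin=V79: ✗
vin=V64: ✗
vin=V84: ✗
vin=V54: ✗
bmw_sum = 173057 + 136339 + 52583 = 361979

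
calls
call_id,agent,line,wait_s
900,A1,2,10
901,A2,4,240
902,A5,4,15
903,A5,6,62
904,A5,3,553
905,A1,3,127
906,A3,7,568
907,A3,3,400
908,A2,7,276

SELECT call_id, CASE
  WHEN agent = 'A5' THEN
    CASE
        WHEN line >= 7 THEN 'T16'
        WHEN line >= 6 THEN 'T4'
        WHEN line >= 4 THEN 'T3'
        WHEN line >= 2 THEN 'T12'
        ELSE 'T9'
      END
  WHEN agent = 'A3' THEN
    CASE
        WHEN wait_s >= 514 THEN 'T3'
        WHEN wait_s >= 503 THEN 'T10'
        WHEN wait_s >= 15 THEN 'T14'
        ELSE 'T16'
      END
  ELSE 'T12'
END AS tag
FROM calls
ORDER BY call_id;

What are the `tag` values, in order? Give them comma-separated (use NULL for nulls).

call_id=900: agent='A1' → outer ELSE → T12
call_id=901: agent='A2' → outer ELSE → T12
call_id=902: agent='A5' → inner[line >= 4] → T3
call_id=903: agent='A5' → inner[line >= 6] → T4
call_id=904: agent='A5' → inner[line >= 2] → T12
call_id=905: agent='A1' → outer ELSE → T12
call_id=906: agent='A3' → inner[wait_s >= 514] → T3
call_id=907: agent='A3' → inner[wait_s >= 15] → T14
call_id=908: agent='A2' → outer ELSE → T12

T12, T12, T3, T4, T12, T12, T3, T14, T12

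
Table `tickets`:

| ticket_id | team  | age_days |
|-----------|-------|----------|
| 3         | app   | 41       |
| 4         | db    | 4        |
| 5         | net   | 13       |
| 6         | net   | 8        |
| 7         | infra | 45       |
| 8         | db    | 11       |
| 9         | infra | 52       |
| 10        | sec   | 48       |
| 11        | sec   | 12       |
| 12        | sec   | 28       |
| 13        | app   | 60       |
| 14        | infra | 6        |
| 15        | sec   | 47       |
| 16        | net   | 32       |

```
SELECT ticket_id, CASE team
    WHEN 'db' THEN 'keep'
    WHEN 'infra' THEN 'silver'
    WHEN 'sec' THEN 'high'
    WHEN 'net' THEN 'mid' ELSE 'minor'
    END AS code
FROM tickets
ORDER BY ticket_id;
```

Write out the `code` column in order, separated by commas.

minor, keep, mid, mid, silver, keep, silver, high, high, high, minor, silver, high, mid

ticket_id=3: ELSE → minor
ticket_id=4: team='db' → keep
ticket_id=5: team='net' → mid
ticket_id=6: team='net' → mid
ticket_id=7: team='infra' → silver
ticket_id=8: team='db' → keep
ticket_id=9: team='infra' → silver
ticket_id=10: team='sec' → high
ticket_id=11: team='sec' → high
ticket_id=12: team='sec' → high
ticket_id=13: ELSE → minor
ticket_id=14: team='infra' → silver
ticket_id=15: team='sec' → high
ticket_id=16: team='net' → mid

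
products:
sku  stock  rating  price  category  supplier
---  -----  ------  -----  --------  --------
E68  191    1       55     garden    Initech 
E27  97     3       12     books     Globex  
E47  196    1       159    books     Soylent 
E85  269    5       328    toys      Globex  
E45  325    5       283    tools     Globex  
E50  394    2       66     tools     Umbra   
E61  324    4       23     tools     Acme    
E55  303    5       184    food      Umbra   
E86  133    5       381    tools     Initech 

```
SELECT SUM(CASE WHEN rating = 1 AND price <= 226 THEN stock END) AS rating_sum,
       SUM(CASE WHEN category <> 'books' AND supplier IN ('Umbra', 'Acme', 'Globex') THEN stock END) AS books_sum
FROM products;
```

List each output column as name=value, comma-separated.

rating_sum=387, books_sum=1615

[rating_sum: rating = 1 AND price <= 226]
sku=E68: ✓ → 191
sku=E27: ✗
sku=E47: ✓ → 196
sku=E85: ✗
sku=E45: ✗
sku=E50: ✗
sku=E61: ✗
sku=E55: ✗
sku=E86: ✗
rating_sum = 191 + 196 = 387
—
[books_sum: category <> 'books' AND supplier IN ('Umbra', 'Acme', 'Globex')]
sku=E68: ✗
sku=E27: ✗
sku=E47: ✗
sku=E85: ✓ → 269
sku=E45: ✓ → 325
sku=E50: ✓ → 394
sku=E61: ✓ → 324
sku=E55: ✓ → 303
sku=E86: ✗
books_sum = 269 + 325 + 394 + 324 + 303 = 1615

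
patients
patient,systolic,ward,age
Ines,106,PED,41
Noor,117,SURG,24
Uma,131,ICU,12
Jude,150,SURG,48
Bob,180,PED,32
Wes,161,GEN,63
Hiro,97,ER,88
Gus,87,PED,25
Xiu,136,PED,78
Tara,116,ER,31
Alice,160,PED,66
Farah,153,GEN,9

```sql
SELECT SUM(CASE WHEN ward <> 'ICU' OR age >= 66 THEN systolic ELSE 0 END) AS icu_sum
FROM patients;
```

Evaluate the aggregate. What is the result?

patient=Ines: ✓ → 106
patient=Noor: ✓ → 117
patient=Uma: ✗
patient=Jude: ✓ → 150
patient=Bob: ✓ → 180
patient=Wes: ✓ → 161
patient=Hiro: ✓ → 97
patient=Gus: ✓ → 87
patient=Xiu: ✓ → 136
patient=Tara: ✓ → 116
patient=Alice: ✓ → 160
patient=Farah: ✓ → 153
icu_sum = 106 + 117 + 150 + 180 + 161 + 97 + 87 + 136 + 116 + 160 + 153 = 1463

1463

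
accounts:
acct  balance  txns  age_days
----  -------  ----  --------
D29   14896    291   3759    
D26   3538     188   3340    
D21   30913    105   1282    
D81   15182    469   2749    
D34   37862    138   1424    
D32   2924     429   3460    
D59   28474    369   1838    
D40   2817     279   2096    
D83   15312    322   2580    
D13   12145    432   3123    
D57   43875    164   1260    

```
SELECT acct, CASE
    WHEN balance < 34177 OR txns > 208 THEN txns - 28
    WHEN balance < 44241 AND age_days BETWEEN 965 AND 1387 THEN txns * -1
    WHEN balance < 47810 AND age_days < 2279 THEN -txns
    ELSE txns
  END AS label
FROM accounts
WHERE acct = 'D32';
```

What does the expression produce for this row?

401

acct = D32: balance=2924, txns=429, age_days=3460.
balance < 34177 OR txns > 208 → true → 401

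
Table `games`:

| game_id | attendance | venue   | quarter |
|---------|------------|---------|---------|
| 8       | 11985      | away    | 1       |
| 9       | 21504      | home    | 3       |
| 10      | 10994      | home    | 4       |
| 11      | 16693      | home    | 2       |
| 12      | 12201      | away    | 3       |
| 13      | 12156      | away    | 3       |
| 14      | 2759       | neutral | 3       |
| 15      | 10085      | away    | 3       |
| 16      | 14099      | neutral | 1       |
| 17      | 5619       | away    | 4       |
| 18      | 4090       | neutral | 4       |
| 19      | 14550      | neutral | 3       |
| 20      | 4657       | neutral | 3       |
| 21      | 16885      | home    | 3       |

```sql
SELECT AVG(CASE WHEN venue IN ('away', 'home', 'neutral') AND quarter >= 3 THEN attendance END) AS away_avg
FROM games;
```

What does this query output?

game_id=8: ✗
game_id=9: ✓ → 21504
game_id=10: ✓ → 10994
game_id=11: ✗
game_id=12: ✓ → 12201
game_id=13: ✓ → 12156
game_id=14: ✓ → 2759
game_id=15: ✓ → 10085
game_id=16: ✗
game_id=17: ✓ → 5619
game_id=18: ✓ → 4090
game_id=19: ✓ → 14550
game_id=20: ✓ → 4657
game_id=21: ✓ → 16885
away_avg = (21504 + 10994 + 12201 + 12156 + 2759 + 10085 + 5619 + 4090 + 14550 + 4657 + 16885) / 11 = 10500

10500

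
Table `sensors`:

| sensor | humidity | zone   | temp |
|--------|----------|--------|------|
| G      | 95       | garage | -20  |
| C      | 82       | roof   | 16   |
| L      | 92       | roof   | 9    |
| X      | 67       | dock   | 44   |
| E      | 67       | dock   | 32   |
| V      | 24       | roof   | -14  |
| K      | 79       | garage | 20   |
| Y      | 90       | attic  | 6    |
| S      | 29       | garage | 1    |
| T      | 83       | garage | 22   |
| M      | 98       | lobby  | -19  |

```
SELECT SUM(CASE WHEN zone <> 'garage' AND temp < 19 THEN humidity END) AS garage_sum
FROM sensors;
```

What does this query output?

sensor=G: ✗
sensor=C: ✓ → 82
sensor=L: ✓ → 92
sensor=X: ✗
sensor=E: ✗
sensor=V: ✓ → 24
sensor=K: ✗
sensor=Y: ✓ → 90
sensor=S: ✗
sensor=T: ✗
sensor=M: ✓ → 98
garage_sum = 82 + 92 + 24 + 90 + 98 = 386

386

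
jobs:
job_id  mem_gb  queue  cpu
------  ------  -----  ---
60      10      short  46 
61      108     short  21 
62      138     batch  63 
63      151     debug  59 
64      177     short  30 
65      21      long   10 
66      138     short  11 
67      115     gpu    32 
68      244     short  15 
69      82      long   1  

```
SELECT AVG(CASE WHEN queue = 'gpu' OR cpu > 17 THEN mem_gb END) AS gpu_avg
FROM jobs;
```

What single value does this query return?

116.5

job_id=60: ✓ → 10
job_id=61: ✓ → 108
job_id=62: ✓ → 138
job_id=63: ✓ → 151
job_id=64: ✓ → 177
job_id=65: ✗
job_id=66: ✗
job_id=67: ✓ → 115
job_id=68: ✗
job_id=69: ✗
gpu_avg = (10 + 108 + 138 + 151 + 177 + 115) / 6 = 116.5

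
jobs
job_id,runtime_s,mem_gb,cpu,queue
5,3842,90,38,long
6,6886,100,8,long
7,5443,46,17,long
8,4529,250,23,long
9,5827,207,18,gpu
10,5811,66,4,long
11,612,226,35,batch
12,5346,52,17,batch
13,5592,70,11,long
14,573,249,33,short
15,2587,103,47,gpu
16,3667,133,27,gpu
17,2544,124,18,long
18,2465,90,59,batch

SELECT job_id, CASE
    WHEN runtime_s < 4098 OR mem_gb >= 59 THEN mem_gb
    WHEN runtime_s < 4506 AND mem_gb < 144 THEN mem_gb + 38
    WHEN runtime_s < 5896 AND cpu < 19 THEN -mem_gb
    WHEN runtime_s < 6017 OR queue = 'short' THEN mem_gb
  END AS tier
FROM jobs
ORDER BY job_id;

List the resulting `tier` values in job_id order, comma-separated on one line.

90, 100, -46, 250, 207, 66, 226, -52, 70, 249, 103, 133, 124, 90

job_id=5: runtime_s < 4098 OR mem_gb >= 59 → 90
job_id=6: runtime_s < 4098 OR mem_gb >= 59 → 100
job_id=7: runtime_s < 5896 AND cpu < 19 → -46
job_id=8: runtime_s < 4098 OR mem_gb >= 59 → 250
job_id=9: runtime_s < 4098 OR mem_gb >= 59 → 207
job_id=10: runtime_s < 4098 OR mem_gb >= 59 → 66
job_id=11: runtime_s < 4098 OR mem_gb >= 59 → 226
job_id=12: runtime_s < 5896 AND cpu < 19 → -52
job_id=13: runtime_s < 4098 OR mem_gb >= 59 → 70
job_id=14: runtime_s < 4098 OR mem_gb >= 59 → 249
job_id=15: runtime_s < 4098 OR mem_gb >= 59 → 103
job_id=16: runtime_s < 4098 OR mem_gb >= 59 → 133
job_id=17: runtime_s < 4098 OR mem_gb >= 59 → 124
job_id=18: runtime_s < 4098 OR mem_gb >= 59 → 90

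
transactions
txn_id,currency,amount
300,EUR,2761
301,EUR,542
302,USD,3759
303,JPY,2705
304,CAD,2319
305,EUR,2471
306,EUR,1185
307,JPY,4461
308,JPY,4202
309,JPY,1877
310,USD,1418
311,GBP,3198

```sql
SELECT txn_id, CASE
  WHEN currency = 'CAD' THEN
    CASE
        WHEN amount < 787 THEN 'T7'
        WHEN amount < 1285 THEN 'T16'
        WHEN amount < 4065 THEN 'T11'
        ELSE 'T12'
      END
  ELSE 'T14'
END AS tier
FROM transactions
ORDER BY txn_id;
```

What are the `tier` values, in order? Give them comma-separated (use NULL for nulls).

txn_id=300: currency='EUR' → outer ELSE → T14
txn_id=301: currency='EUR' → outer ELSE → T14
txn_id=302: currency='USD' → outer ELSE → T14
txn_id=303: currency='JPY' → outer ELSE → T14
txn_id=304: currency='CAD' → inner[amount < 4065] → T11
txn_id=305: currency='EUR' → outer ELSE → T14
txn_id=306: currency='EUR' → outer ELSE → T14
txn_id=307: currency='JPY' → outer ELSE → T14
txn_id=308: currency='JPY' → outer ELSE → T14
txn_id=309: currency='JPY' → outer ELSE → T14
txn_id=310: currency='USD' → outer ELSE → T14
txn_id=311: currency='GBP' → outer ELSE → T14

T14, T14, T14, T14, T11, T14, T14, T14, T14, T14, T14, T14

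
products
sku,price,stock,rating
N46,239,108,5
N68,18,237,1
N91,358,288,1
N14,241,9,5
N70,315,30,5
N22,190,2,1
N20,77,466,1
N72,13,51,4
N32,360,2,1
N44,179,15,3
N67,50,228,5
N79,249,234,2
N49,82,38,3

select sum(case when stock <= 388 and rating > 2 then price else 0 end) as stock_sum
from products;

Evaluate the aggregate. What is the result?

sku=N46: ✓ → 239
sku=N68: ✗
sku=N91: ✗
sku=N14: ✓ → 241
sku=N70: ✓ → 315
sku=N22: ✗
sku=N20: ✗
sku=N72: ✓ → 13
sku=N32: ✗
sku=N44: ✓ → 179
sku=N67: ✓ → 50
sku=N79: ✗
sku=N49: ✓ → 82
stock_sum = 239 + 241 + 315 + 13 + 179 + 50 + 82 = 1119

1119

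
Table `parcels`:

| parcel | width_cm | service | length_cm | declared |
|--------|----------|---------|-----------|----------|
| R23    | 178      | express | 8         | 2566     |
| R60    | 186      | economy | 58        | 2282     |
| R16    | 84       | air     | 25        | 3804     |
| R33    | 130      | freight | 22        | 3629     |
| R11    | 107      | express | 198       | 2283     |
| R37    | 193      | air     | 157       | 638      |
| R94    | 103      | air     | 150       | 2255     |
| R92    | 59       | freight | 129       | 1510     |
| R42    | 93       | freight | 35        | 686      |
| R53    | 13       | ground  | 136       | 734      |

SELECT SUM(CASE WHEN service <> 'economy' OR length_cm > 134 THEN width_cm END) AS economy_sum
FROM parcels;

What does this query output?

960

parcel=R23: ✓ → 178
parcel=R60: ✗
parcel=R16: ✓ → 84
parcel=R33: ✓ → 130
parcel=R11: ✓ → 107
parcel=R37: ✓ → 193
parcel=R94: ✓ → 103
parcel=R92: ✓ → 59
parcel=R42: ✓ → 93
parcel=R53: ✓ → 13
economy_sum = 178 + 84 + 130 + 107 + 193 + 103 + 59 + 93 + 13 = 960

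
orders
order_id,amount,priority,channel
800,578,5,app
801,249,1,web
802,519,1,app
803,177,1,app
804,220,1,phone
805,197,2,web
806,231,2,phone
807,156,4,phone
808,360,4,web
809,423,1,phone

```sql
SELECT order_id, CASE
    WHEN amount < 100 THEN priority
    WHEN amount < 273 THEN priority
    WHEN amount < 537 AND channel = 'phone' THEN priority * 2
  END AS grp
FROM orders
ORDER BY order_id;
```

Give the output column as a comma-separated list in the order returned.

NULL, 1, NULL, 1, 1, 2, 2, 4, NULL, 2

order_id=800: (no match → NULL) → NULL
order_id=801: amount < 273 → 1
order_id=802: (no match → NULL) → NULL
order_id=803: amount < 273 → 1
order_id=804: amount < 273 → 1
order_id=805: amount < 273 → 2
order_id=806: amount < 273 → 2
order_id=807: amount < 273 → 4
order_id=808: (no match → NULL) → NULL
order_id=809: amount < 537 AND channel = 'phone' → 2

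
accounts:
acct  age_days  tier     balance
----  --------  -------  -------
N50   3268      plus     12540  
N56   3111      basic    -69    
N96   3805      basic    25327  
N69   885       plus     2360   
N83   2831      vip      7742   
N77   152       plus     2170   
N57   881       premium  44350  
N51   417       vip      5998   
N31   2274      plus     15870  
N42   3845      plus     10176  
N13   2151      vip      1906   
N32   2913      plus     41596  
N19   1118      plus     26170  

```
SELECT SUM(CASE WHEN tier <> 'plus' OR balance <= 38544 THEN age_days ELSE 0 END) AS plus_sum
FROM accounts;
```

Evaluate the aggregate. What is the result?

acct=N50: ✓ → 3268
acct=N56: ✓ → 3111
acct=N96: ✓ → 3805
acct=N69: ✓ → 885
acct=N83: ✓ → 2831
acct=N77: ✓ → 152
acct=N57: ✓ → 881
acct=N51: ✓ → 417
acct=N31: ✓ → 2274
acct=N42: ✓ → 3845
acct=N13: ✓ → 2151
acct=N32: ✗
acct=N19: ✓ → 1118
plus_sum = 3268 + 3111 + 3805 + 885 + 2831 + 152 + 881 + 417 + 2274 + 3845 + 2151 + 1118 = 24738

24738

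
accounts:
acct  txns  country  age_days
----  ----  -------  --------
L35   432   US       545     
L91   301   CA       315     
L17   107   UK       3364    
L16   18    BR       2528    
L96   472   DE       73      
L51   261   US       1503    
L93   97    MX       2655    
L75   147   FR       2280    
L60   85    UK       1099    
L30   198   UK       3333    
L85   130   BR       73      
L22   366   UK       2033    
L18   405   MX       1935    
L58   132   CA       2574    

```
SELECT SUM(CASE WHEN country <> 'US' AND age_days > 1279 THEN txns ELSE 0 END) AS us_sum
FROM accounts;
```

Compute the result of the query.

acct=L35: ✗
acct=L91: ✗
acct=L17: ✓ → 107
acct=L16: ✓ → 18
acct=L96: ✗
acct=L51: ✗
acct=L93: ✓ → 97
acct=L75: ✓ → 147
acct=L60: ✗
acct=L30: ✓ → 198
acct=L85: ✗
acct=L22: ✓ → 366
acct=L18: ✓ → 405
acct=L58: ✓ → 132
us_sum = 107 + 18 + 97 + 147 + 198 + 366 + 405 + 132 = 1470

1470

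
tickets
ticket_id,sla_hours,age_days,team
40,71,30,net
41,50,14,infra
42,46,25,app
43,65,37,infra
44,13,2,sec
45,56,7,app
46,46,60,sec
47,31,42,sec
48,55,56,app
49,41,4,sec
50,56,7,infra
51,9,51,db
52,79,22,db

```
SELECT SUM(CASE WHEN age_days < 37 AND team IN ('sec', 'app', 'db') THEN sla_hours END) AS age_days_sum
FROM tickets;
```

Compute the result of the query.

ticket_id=40: ✗
ticket_id=41: ✗
ticket_id=42: ✓ → 46
ticket_id=43: ✗
ticket_id=44: ✓ → 13
ticket_id=45: ✓ → 56
ticket_id=46: ✗
ticket_id=47: ✗
ticket_id=48: ✗
ticket_id=49: ✓ → 41
ticket_id=50: ✗
ticket_id=51: ✗
ticket_id=52: ✓ → 79
age_days_sum = 46 + 13 + 56 + 41 + 79 = 235

235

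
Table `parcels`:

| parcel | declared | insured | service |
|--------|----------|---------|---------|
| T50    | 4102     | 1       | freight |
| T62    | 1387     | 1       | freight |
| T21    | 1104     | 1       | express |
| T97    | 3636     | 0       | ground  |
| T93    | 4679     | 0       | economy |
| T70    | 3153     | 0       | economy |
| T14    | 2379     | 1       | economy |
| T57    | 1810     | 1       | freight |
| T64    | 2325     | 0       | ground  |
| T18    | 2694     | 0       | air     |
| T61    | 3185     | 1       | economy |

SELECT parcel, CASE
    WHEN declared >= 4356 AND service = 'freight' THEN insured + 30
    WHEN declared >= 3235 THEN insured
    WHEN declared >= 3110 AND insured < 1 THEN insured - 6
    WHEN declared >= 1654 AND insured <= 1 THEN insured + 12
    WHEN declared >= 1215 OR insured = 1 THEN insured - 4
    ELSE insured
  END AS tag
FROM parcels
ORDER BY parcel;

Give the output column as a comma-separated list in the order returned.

13, 12, -3, 1, 13, 13, -3, 12, -6, 0, 0

parcel=T14: declared >= 1654 AND insured <= 1 → 13
parcel=T18: declared >= 1654 AND insured <= 1 → 12
parcel=T21: declared >= 1215 OR insured = 1 → -3
parcel=T50: declared >= 3235 → 1
parcel=T57: declared >= 1654 AND insured <= 1 → 13
parcel=T61: declared >= 1654 AND insured <= 1 → 13
parcel=T62: declared >= 1215 OR insured = 1 → -3
parcel=T64: declared >= 1654 AND insured <= 1 → 12
parcel=T70: declared >= 3110 AND insured < 1 → -6
parcel=T93: declared >= 3235 → 0
parcel=T97: declared >= 3235 → 0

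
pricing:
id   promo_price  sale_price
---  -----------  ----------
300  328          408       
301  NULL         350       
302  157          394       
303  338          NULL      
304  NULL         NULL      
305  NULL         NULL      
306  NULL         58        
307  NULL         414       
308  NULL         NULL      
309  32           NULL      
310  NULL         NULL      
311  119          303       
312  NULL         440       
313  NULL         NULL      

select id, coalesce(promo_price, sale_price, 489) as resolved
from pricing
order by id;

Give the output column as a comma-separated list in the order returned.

328, 350, 157, 338, 489, 489, 58, 414, 489, 32, 489, 119, 440, 489

id=300: promo_price=328 → 328
id=301: promo_price=NULL, sale_price=350 → 350
id=302: promo_price=157 → 157
id=303: promo_price=338 → 338
id=304: promo_price=NULL, sale_price=NULL, → literal 489 → 489
id=305: promo_price=NULL, sale_price=NULL, → literal 489 → 489
id=306: promo_price=NULL, sale_price=58 → 58
id=307: promo_price=NULL, sale_price=414 → 414
id=308: promo_price=NULL, sale_price=NULL, → literal 489 → 489
id=309: promo_price=32 → 32
id=310: promo_price=NULL, sale_price=NULL, → literal 489 → 489
id=311: promo_price=119 → 119
id=312: promo_price=NULL, sale_price=440 → 440
id=313: promo_price=NULL, sale_price=NULL, → literal 489 → 489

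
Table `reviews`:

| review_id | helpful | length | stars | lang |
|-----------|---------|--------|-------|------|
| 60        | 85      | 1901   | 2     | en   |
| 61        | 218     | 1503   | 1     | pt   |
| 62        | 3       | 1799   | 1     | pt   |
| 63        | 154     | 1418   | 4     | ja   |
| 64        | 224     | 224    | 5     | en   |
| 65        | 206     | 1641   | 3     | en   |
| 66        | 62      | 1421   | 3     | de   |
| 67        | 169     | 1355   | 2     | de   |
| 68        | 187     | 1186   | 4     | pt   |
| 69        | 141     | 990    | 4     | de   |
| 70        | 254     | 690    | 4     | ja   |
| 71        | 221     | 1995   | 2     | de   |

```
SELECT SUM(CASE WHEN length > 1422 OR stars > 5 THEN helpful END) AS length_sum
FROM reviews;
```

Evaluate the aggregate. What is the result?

review_id=60: ✓ → 85
review_id=61: ✓ → 218
review_id=62: ✓ → 3
review_id=63: ✗
review_id=64: ✗
review_id=65: ✓ → 206
review_id=66: ✗
review_id=67: ✗
review_id=68: ✗
review_id=69: ✗
review_id=70: ✗
review_id=71: ✓ → 221
length_sum = 85 + 218 + 3 + 206 + 221 = 733

733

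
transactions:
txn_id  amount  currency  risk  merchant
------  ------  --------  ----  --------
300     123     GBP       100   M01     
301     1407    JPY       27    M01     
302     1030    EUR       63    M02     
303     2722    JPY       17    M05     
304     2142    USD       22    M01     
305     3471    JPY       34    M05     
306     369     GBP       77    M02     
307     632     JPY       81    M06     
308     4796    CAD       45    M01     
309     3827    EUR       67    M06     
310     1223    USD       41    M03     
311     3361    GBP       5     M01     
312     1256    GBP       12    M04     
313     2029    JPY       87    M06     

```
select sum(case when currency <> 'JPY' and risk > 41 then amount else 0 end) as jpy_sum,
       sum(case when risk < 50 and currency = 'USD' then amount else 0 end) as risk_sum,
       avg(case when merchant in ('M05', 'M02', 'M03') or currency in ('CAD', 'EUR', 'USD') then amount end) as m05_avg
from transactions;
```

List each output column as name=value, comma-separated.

[jpy_sum: currency <> 'JPY' and risk > 41]
txn_id=300: ✓ → 123
txn_id=301: ✗
txn_id=302: ✓ → 1030
txn_id=303: ✗
txn_id=304: ✗
txn_id=305: ✗
txn_id=306: ✓ → 369
txn_id=307: ✗
txn_id=308: ✓ → 4796
txn_id=309: ✓ → 3827
txn_id=310: ✗
txn_id=311: ✗
txn_id=312: ✗
txn_id=313: ✗
jpy_sum = 123 + 1030 + 369 + 4796 + 3827 = 10145
—
[risk_sum: risk < 50 and currency = 'USD']
txn_id=300: ✗
txn_id=301: ✗
txn_id=302: ✗
txn_id=303: ✗
txn_id=304: ✓ → 2142
txn_id=305: ✗
txn_id=306: ✗
txn_id=307: ✗
txn_id=308: ✗
txn_id=309: ✗
txn_id=310: ✓ → 1223
txn_id=311: ✗
txn_id=312: ✗
txn_id=313: ✗
risk_sum = 2142 + 1223 = 3365
—
[m05_avg: merchant in ('M05', 'M02', 'M03') or currency in ('CAD', 'EUR', 'USD')]
txn_id=300: ✗
txn_id=301: ✗
txn_id=302: ✓ → 1030
txn_id=303: ✓ → 2722
txn_id=304: ✓ → 2142
txn_id=305: ✓ → 3471
txn_id=306: ✓ → 369
txn_id=307: ✗
txn_id=308: ✓ → 4796
txn_id=309: ✓ → 3827
txn_id=310: ✓ → 1223
txn_id=311: ✗
txn_id=312: ✗
txn_id=313: ✗
m05_avg = (1030 + 2722 + 2142 + 3471 + 369 + 4796 + 3827 + 1223) / 8 = 2447.5

jpy_sum=10145, risk_sum=3365, m05_avg=2447.5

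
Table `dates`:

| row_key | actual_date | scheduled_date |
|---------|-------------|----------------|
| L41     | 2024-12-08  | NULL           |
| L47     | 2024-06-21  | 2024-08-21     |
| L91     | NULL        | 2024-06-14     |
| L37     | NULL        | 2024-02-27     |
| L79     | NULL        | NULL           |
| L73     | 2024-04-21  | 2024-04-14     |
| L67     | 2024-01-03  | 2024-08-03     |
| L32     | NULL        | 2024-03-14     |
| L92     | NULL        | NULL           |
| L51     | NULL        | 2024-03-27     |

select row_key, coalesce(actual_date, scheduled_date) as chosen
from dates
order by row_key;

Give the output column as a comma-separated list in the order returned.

row_key=L32: actual_date=NULL, scheduled_date=2024-03-14 → 2024-03-14
row_key=L37: actual_date=NULL, scheduled_date=2024-02-27 → 2024-02-27
row_key=L41: actual_date=2024-12-08 → 2024-12-08
row_key=L47: actual_date=2024-06-21 → 2024-06-21
row_key=L51: actual_date=NULL, scheduled_date=2024-03-27 → 2024-03-27
row_key=L67: actual_date=2024-01-03 → 2024-01-03
row_key=L73: actual_date=2024-04-21 → 2024-04-21
row_key=L79: actual_date=NULL, scheduled_date=NULL (all NULL) → NULL
row_key=L91: actual_date=NULL, scheduled_date=2024-06-14 → 2024-06-14
row_key=L92: actual_date=NULL, scheduled_date=NULL (all NULL) → NULL

2024-03-14, 2024-02-27, 2024-12-08, 2024-06-21, 2024-03-27, 2024-01-03, 2024-04-21, NULL, 2024-06-14, NULL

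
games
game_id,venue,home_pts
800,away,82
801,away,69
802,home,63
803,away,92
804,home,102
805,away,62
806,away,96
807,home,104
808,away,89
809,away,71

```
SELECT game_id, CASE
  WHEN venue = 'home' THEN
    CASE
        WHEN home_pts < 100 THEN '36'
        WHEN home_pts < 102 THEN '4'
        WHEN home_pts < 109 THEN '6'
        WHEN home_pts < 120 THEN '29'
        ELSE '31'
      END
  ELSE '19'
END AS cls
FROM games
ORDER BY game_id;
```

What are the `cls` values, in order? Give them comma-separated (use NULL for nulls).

19, 19, 36, 19, 6, 19, 19, 6, 19, 19

game_id=800: venue='away' → outer ELSE → 19
game_id=801: venue='away' → outer ELSE → 19
game_id=802: venue='home' → inner[home_pts < 100] → 36
game_id=803: venue='away' → outer ELSE → 19
game_id=804: venue='home' → inner[home_pts < 109] → 6
game_id=805: venue='away' → outer ELSE → 19
game_id=806: venue='away' → outer ELSE → 19
game_id=807: venue='home' → inner[home_pts < 109] → 6
game_id=808: venue='away' → outer ELSE → 19
game_id=809: venue='away' → outer ELSE → 19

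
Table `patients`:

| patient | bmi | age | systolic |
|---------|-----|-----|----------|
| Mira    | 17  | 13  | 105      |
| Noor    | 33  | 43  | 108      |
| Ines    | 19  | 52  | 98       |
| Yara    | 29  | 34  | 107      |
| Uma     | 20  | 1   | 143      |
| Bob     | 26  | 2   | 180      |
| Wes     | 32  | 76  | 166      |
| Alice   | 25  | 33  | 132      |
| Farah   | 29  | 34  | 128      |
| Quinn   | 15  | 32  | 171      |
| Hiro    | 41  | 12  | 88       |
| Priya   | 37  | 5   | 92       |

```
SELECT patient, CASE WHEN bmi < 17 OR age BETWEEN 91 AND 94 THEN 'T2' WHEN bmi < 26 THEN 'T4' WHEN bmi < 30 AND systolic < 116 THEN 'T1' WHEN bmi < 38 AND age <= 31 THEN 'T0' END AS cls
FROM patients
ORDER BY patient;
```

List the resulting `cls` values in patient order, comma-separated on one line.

patient=Alice: bmi < 26 → T4
patient=Bob: bmi < 38 AND age <= 31 → T0
patient=Farah: (no match → NULL) → NULL
patient=Hiro: (no match → NULL) → NULL
patient=Ines: bmi < 26 → T4
patient=Mira: bmi < 26 → T4
patient=Noor: (no match → NULL) → NULL
patient=Priya: bmi < 38 AND age <= 31 → T0
patient=Quinn: bmi < 17 OR age BETWEEN 91 AND 94 → T2
patient=Uma: bmi < 26 → T4
patient=Wes: (no match → NULL) → NULL
patient=Yara: bmi < 30 AND systolic < 116 → T1

T4, T0, NULL, NULL, T4, T4, NULL, T0, T2, T4, NULL, T1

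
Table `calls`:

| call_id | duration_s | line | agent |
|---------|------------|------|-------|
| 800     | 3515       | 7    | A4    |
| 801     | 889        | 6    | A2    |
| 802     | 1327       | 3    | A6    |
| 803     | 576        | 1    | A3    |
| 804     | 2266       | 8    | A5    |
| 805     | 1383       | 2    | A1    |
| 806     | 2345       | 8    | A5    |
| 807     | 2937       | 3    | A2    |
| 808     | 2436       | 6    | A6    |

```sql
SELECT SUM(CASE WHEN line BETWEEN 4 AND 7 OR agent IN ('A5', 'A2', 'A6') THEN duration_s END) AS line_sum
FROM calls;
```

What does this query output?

call_id=800: ✓ → 3515
call_id=801: ✓ → 889
call_id=802: ✓ → 1327
call_id=803: ✗
call_id=804: ✓ → 2266
call_id=805: ✗
call_id=806: ✓ → 2345
call_id=807: ✓ → 2937
call_id=808: ✓ → 2436
line_sum = 3515 + 889 + 1327 + 2266 + 2345 + 2937 + 2436 = 15715

15715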